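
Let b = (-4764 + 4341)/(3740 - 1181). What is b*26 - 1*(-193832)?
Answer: 165335030/853 ≈ 1.9383e+5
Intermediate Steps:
b = -141/853 (b = -423/2559 = -423*1/2559 = -141/853 ≈ -0.16530)
b*26 - 1*(-193832) = -141/853*26 - 1*(-193832) = -3666/853 + 193832 = 165335030/853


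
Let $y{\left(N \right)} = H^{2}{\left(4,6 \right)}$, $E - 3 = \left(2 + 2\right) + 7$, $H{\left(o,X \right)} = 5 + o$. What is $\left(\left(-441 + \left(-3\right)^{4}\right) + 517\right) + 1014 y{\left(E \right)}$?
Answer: $82291$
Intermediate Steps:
$E = 14$ ($E = 3 + \left(\left(2 + 2\right) + 7\right) = 3 + \left(4 + 7\right) = 3 + 11 = 14$)
$y{\left(N \right)} = 81$ ($y{\left(N \right)} = \left(5 + 4\right)^{2} = 9^{2} = 81$)
$\left(\left(-441 + \left(-3\right)^{4}\right) + 517\right) + 1014 y{\left(E \right)} = \left(\left(-441 + \left(-3\right)^{4}\right) + 517\right) + 1014 \cdot 81 = \left(\left(-441 + 81\right) + 517\right) + 82134 = \left(-360 + 517\right) + 82134 = 157 + 82134 = 82291$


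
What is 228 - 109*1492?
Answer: -162400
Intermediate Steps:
228 - 109*1492 = 228 - 162628 = -162400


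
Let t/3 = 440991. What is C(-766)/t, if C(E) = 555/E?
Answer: -185/337799106 ≈ -5.4766e-7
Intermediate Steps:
t = 1322973 (t = 3*440991 = 1322973)
C(-766)/t = (555/(-766))/1322973 = (555*(-1/766))*(1/1322973) = -555/766*1/1322973 = -185/337799106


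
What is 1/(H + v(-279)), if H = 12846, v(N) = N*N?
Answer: 1/90687 ≈ 1.1027e-5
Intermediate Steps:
v(N) = N²
1/(H + v(-279)) = 1/(12846 + (-279)²) = 1/(12846 + 77841) = 1/90687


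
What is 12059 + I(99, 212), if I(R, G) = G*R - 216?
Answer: 32831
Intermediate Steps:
I(R, G) = -216 + G*R
12059 + I(99, 212) = 12059 + (-216 + 212*99) = 12059 + (-216 + 20988) = 12059 + 20772 = 32831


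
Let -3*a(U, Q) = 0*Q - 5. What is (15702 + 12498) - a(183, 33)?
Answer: 84595/3 ≈ 28198.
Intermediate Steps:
a(U, Q) = 5/3 (a(U, Q) = -(0*Q - 5)/3 = -(0 - 5)/3 = -⅓*(-5) = 5/3)
(15702 + 12498) - a(183, 33) = (15702 + 12498) - 1*5/3 = 28200 - 5/3 = 84595/3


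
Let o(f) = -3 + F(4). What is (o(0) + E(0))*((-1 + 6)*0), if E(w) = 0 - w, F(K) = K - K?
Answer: 0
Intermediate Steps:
F(K) = 0
o(f) = -3 (o(f) = -3 + 0 = -3)
E(w) = -w
(o(0) + E(0))*((-1 + 6)*0) = (-3 - 1*0)*((-1 + 6)*0) = (-3 + 0)*(5*0) = -3*0 = 0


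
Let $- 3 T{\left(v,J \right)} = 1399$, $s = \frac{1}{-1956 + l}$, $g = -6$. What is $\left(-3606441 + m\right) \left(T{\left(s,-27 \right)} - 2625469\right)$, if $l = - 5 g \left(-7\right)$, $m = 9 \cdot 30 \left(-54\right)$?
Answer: $9508566986642$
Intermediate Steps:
$m = -14580$ ($m = 270 \left(-54\right) = -14580$)
$l = -210$ ($l = \left(-5\right) \left(-6\right) \left(-7\right) = 30 \left(-7\right) = -210$)
$s = - \frac{1}{2166}$ ($s = \frac{1}{-1956 - 210} = \frac{1}{-2166} = - \frac{1}{2166} \approx -0.00046168$)
$T{\left(v,J \right)} = - \frac{1399}{3}$ ($T{\left(v,J \right)} = \left(- \frac{1}{3}\right) 1399 = - \frac{1399}{3}$)
$\left(-3606441 + m\right) \left(T{\left(s,-27 \right)} - 2625469\right) = \left(-3606441 - 14580\right) \left(- \frac{1399}{3} - 2625469\right) = \left(-3621021\right) \left(- \frac{7877806}{3}\right) = 9508566986642$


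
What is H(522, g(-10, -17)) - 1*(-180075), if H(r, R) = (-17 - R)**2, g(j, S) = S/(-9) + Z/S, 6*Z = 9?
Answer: 16894599709/93636 ≈ 1.8043e+5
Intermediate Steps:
Z = 3/2 (Z = (1/6)*9 = 3/2 ≈ 1.5000)
g(j, S) = -S/9 + 3/(2*S) (g(j, S) = S/(-9) + 3/(2*S) = S*(-1/9) + 3/(2*S) = -S/9 + 3/(2*S))
H(522, g(-10, -17)) - 1*(-180075) = (17 + (-1/9*(-17) + (3/2)/(-17)))**2 - 1*(-180075) = (17 + (17/9 + (3/2)*(-1/17)))**2 + 180075 = (17 + (17/9 - 3/34))**2 + 180075 = (17 + 551/306)**2 + 180075 = (5753/306)**2 + 180075 = 33097009/93636 + 180075 = 16894599709/93636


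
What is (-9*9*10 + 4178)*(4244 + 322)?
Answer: 15378288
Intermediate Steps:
(-9*9*10 + 4178)*(4244 + 322) = (-81*10 + 4178)*4566 = (-810 + 4178)*4566 = 3368*4566 = 15378288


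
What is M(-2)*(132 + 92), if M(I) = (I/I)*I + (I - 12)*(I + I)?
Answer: 12096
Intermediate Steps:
M(I) = I + 2*I*(-12 + I) (M(I) = 1*I + (-12 + I)*(2*I) = I + 2*I*(-12 + I))
M(-2)*(132 + 92) = (-2*(-23 + 2*(-2)))*(132 + 92) = -2*(-23 - 4)*224 = -2*(-27)*224 = 54*224 = 12096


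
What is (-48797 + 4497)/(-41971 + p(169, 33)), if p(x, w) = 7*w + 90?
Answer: 886/833 ≈ 1.0636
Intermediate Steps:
p(x, w) = 90 + 7*w
(-48797 + 4497)/(-41971 + p(169, 33)) = (-48797 + 4497)/(-41971 + (90 + 7*33)) = -44300/(-41971 + (90 + 231)) = -44300/(-41971 + 321) = -44300/(-41650) = -44300*(-1/41650) = 886/833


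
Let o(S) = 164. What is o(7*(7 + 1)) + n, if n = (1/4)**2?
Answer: 2625/16 ≈ 164.06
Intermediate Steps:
n = 1/16 (n = (1/4)**2 = 1/16 ≈ 0.062500)
o(7*(7 + 1)) + n = 164 + 1/16 = 2625/16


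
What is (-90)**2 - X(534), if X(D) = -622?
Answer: 8722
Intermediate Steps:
(-90)**2 - X(534) = (-90)**2 - 1*(-622) = 8100 + 622 = 8722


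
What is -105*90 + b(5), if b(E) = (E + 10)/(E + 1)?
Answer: -18895/2 ≈ -9447.5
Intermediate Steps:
b(E) = (10 + E)/(1 + E)
-105*90 + b(5) = -105*90 + (10 + 5)/(1 + 5) = -9450 + 15/6 = -9450 + (⅙)*15 = -9450 + 5/2 = -18895/2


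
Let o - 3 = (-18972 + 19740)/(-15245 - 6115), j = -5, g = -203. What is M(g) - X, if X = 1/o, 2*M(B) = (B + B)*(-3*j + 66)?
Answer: -21688762/1319 ≈ -16443.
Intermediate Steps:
o = 1319/445 (o = 3 + (-18972 + 19740)/(-15245 - 6115) = 3 + 768/(-21360) = 3 + 768*(-1/21360) = 3 - 16/445 = 1319/445 ≈ 2.9640)
M(B) = 81*B (M(B) = ((B + B)*(-3*(-5) + 66))/2 = ((2*B)*(15 + 66))/2 = ((2*B)*81)/2 = (162*B)/2 = 81*B)
X = 445/1319 (X = 1/(1319/445) = 445/1319 ≈ 0.33738)
M(g) - X = 81*(-203) - 1*445/1319 = -16443 - 445/1319 = -21688762/1319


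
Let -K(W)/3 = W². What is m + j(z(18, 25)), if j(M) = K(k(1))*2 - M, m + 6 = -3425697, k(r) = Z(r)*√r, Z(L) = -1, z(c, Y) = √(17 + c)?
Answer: -3425709 - √35 ≈ -3.4257e+6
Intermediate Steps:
k(r) = -√r
K(W) = -3*W²
m = -3425703 (m = -6 - 3425697 = -3425703)
j(M) = -6 - M (j(M) = -3*(-√1)²*2 - M = -3*(-1*1)²*2 - M = -3*(-1)²*2 - M = -3*1*2 - M = -3*2 - M = -6 - M)
m + j(z(18, 25)) = -3425703 + (-6 - √(17 + 18)) = -3425703 + (-6 - √35) = -3425709 - √35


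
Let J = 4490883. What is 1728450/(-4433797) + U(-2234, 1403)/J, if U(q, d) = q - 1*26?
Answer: -7772287102570/19911663572751 ≈ -0.39034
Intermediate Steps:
U(q, d) = -26 + q (U(q, d) = q - 26 = -26 + q)
1728450/(-4433797) + U(-2234, 1403)/J = 1728450/(-4433797) + (-26 - 2234)/4490883 = 1728450*(-1/4433797) - 2260*1/4490883 = -1728450/4433797 - 2260/4490883 = -7772287102570/19911663572751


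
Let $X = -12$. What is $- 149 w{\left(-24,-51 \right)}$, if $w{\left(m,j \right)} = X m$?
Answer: $-42912$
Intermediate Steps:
$w{\left(m,j \right)} = - 12 m$
$- 149 w{\left(-24,-51 \right)} = - 149 \left(\left(-12\right) \left(-24\right)\right) = \left(-149\right) 288 = -42912$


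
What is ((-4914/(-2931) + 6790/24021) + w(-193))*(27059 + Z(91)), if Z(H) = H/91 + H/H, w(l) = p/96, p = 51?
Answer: 50613056552185/750992544 ≈ 67395.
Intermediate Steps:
w(l) = 17/32 (w(l) = 51/96 = 51*(1/96) = 17/32)
Z(H) = 1 + H/91 (Z(H) = H*(1/91) + 1 = H/91 + 1 = 1 + H/91)
((-4914/(-2931) + 6790/24021) + w(-193))*(27059 + Z(91)) = ((-4914/(-2931) + 6790/24021) + 17/32)*(27059 + (1 + (1/91)*91)) = ((-4914*(-1/2931) + 6790*(1/24021)) + 17/32)*(27059 + (1 + 1)) = ((1638/977 + 6790/24021) + 17/32)*(27059 + 2) = (45980228/23468517 + 17/32)*27061 = (1870332085/750992544)*27061 = 50613056552185/750992544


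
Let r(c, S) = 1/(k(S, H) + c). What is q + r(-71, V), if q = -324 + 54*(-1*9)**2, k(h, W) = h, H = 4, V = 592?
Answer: 2110051/521 ≈ 4050.0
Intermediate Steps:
r(c, S) = 1/(S + c)
q = 4050 (q = -324 + 54*(-9)**2 = -324 + 54*81 = -324 + 4374 = 4050)
q + r(-71, V) = 4050 + 1/(592 - 71) = 4050 + 1/521 = 2110051/521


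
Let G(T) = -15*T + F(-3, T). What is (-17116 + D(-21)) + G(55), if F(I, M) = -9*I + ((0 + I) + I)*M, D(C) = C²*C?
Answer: -27505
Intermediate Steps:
D(C) = C³
F(I, M) = -9*I + 2*I*M (F(I, M) = -9*I + (I + I)*M = -9*I + (2*I)*M = -9*I + 2*I*M)
G(T) = 27 - 21*T (G(T) = -15*T - 3*(-9 + 2*T) = -15*T + (27 - 6*T) = 27 - 21*T)
(-17116 + D(-21)) + G(55) = (-17116 + (-21)³) + (27 - 21*55) = (-17116 - 9261) + (27 - 1155) = -26377 - 1128 = -27505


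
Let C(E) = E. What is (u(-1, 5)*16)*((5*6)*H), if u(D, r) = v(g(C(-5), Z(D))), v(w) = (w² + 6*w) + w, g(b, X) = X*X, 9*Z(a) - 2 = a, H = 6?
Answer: 181760/729 ≈ 249.33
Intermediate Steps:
Z(a) = 2/9 + a/9
g(b, X) = X²
v(w) = w² + 7*w
u(D, r) = (2/9 + D/9)²*(7 + (2/9 + D/9)²)
(u(-1, 5)*16)*((5*6)*H) = (((2 - 1)²*(567 + (2 - 1)²)/6561)*16)*((5*6)*6) = (((1/6561)*1²*(567 + 1²))*16)*(30*6) = (((1/6561)*1*(567 + 1))*16)*180 = (((1/6561)*1*568)*16)*180 = ((568/6561)*16)*180 = (9088/6561)*180 = 181760/729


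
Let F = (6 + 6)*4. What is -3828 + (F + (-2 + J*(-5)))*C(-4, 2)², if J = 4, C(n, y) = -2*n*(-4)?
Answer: 22796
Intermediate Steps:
C(n, y) = 8*n
F = 48 (F = 12*4 = 48)
-3828 + (F + (-2 + J*(-5)))*C(-4, 2)² = -3828 + (48 + (-2 + 4*(-5)))*(8*(-4))² = -3828 + (48 + (-2 - 20))*(-32)² = -3828 + (48 - 22)*1024 = -3828 + 26*1024 = -3828 + 26624 = 22796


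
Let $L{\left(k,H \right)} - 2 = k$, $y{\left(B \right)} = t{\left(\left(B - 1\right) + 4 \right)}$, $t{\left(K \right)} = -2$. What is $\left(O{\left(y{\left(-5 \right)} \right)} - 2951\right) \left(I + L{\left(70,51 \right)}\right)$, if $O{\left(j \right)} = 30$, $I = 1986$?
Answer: $-6011418$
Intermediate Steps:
$y{\left(B \right)} = -2$
$L{\left(k,H \right)} = 2 + k$
$\left(O{\left(y{\left(-5 \right)} \right)} - 2951\right) \left(I + L{\left(70,51 \right)}\right) = \left(30 - 2951\right) \left(1986 + \left(2 + 70\right)\right) = - 2921 \left(1986 + 72\right) = \left(-2921\right) 2058 = -6011418$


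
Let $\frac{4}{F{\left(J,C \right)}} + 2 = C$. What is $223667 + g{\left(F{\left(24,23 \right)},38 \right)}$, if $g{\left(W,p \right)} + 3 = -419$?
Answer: $223245$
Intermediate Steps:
$F{\left(J,C \right)} = \frac{4}{-2 + C}$
$g{\left(W,p \right)} = -422$ ($g{\left(W,p \right)} = -3 - 419 = -422$)
$223667 + g{\left(F{\left(24,23 \right)},38 \right)} = 223667 - 422 = 223245$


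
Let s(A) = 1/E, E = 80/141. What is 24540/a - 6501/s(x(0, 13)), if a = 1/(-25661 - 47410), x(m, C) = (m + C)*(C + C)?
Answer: -84278803340/47 ≈ -1.7932e+9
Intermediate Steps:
x(m, C) = 2*C*(C + m) (x(m, C) = (C + m)*(2*C) = 2*C*(C + m))
E = 80/141 (E = 80*(1/141) = 80/141 ≈ 0.56738)
s(A) = 141/80 (s(A) = 1/(80/141) = 141/80)
a = -1/73071 (a = 1/(-73071) = -1/73071 ≈ -1.3685e-5)
24540/a - 6501/s(x(0, 13)) = 24540/(-1/73071) - 6501/141/80 = 24540*(-73071) - 6501*80/141 = -1793162340 - 173360/47 = -84278803340/47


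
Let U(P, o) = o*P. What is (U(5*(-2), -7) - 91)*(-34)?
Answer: 714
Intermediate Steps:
U(P, o) = P*o
(U(5*(-2), -7) - 91)*(-34) = ((5*(-2))*(-7) - 91)*(-34) = (-10*(-7) - 91)*(-34) = (70 - 91)*(-34) = -21*(-34) = 714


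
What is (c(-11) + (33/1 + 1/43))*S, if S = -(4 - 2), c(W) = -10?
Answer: -1980/43 ≈ -46.047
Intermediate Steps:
S = -2 (S = -1*2 = -2)
(c(-11) + (33/1 + 1/43))*S = (-10 + (33/1 + 1/43))*(-2) = (-10 + (33*1 + 1*(1/43)))*(-2) = (-10 + (33 + 1/43))*(-2) = (-10 + 1420/43)*(-2) = (990/43)*(-2) = -1980/43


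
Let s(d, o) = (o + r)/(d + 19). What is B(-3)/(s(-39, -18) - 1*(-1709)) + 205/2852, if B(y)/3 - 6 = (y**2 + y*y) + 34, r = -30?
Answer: 4235425/24404564 ≈ 0.17355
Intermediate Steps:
s(d, o) = (-30 + o)/(19 + d) (s(d, o) = (o - 30)/(d + 19) = (-30 + o)/(19 + d))
B(y) = 120 + 6*y**2 (B(y) = 18 + 3*((y**2 + y*y) + 34) = 18 + 3*((y**2 + y**2) + 34) = 18 + 3*(2*y**2 + 34) = 18 + 3*(34 + 2*y**2) = 18 + (102 + 6*y**2) = 120 + 6*y**2)
B(-3)/(s(-39, -18) - 1*(-1709)) + 205/2852 = (120 + 6*(-3)**2)/((-30 - 18)/(19 - 39) - 1*(-1709)) + 205/2852 = (120 + 6*9)/(-48/(-20) + 1709) + 205*(1/2852) = (120 + 54)/(-1/20*(-48) + 1709) + 205/2852 = 174/(12/5 + 1709) + 205/2852 = 174/(8557/5) + 205/2852 = 174*(5/8557) + 205/2852 = 870/8557 + 205/2852 = 4235425/24404564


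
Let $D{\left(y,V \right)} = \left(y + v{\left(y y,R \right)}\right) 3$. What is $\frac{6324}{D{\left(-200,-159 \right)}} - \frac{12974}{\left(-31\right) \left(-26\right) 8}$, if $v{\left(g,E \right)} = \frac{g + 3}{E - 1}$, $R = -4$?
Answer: $- \frac{23074417}{10168744} \approx -2.2691$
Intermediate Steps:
$v{\left(g,E \right)} = \frac{3 + g}{-1 + E}$
$D{\left(y,V \right)} = - \frac{9}{5} + 3 y - \frac{3 y^{2}}{5}$ ($D{\left(y,V \right)} = \left(y + \frac{3 + y y}{-1 - 4}\right) 3 = \left(y + \frac{3 + y^{2}}{-5}\right) 3 = \left(y - \frac{3 + y^{2}}{5}\right) 3 = \left(y - \left(\frac{3}{5} + \frac{y^{2}}{5}\right)\right) 3 = \left(- \frac{3}{5} + y - \frac{y^{2}}{5}\right) 3 = - \frac{9}{5} + 3 y - \frac{3 y^{2}}{5}$)
$\frac{6324}{D{\left(-200,-159 \right)}} - \frac{12974}{\left(-31\right) \left(-26\right) 8} = \frac{6324}{- \frac{9}{5} + 3 \left(-200\right) - \frac{3 \left(-200\right)^{2}}{5}} - \frac{12974}{\left(-31\right) \left(-26\right) 8} = \frac{6324}{- \frac{9}{5} - 600 - 24000} - \frac{12974}{806 \cdot 8} = \frac{6324}{- \frac{9}{5} - 600 - 24000} - \frac{12974}{6448} = \frac{6324}{- \frac{123009}{5}} - \frac{499}{248} = 6324 \left(- \frac{5}{123009}\right) - \frac{499}{248} = - \frac{10540}{41003} - \frac{499}{248} = - \frac{23074417}{10168744}$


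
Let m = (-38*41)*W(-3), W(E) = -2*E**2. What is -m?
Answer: -28044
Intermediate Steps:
m = 28044 (m = (-38*41)*(-2*(-3)**2) = -(-3116)*9 = -1558*(-18) = 28044)
-m = -1*28044 = -28044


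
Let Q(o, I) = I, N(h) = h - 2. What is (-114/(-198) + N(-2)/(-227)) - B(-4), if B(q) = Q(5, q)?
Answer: 34409/7491 ≈ 4.5934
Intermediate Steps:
N(h) = -2 + h
B(q) = q
(-114/(-198) + N(-2)/(-227)) - B(-4) = (-114/(-198) + (-2 - 2)/(-227)) - 1*(-4) = (-114*(-1/198) - 4*(-1/227)) + 4 = (19/33 + 4/227) + 4 = 4445/7491 + 4 = 34409/7491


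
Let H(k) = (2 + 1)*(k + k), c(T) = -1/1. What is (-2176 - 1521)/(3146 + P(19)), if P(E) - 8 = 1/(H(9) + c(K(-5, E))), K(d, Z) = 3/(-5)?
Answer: -195941/167163 ≈ -1.1722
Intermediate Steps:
K(d, Z) = -⅗ (K(d, Z) = 3*(-⅕) = -⅗)
c(T) = -1 (c(T) = -1*1 = -1)
H(k) = 6*k (H(k) = 3*(2*k) = 6*k)
P(E) = 425/53 (P(E) = 8 + 1/(6*9 - 1) = 8 + 1/(54 - 1) = 8 + 1/53 = 425/53)
(-2176 - 1521)/(3146 + P(19)) = (-2176 - 1521)/(3146 + 425/53) = -3697/167163/53 = -3697*53/167163 = -195941/167163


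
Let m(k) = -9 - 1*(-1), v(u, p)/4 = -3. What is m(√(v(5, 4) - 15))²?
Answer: 64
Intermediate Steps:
v(u, p) = -12 (v(u, p) = 4*(-3) = -12)
m(k) = -8 (m(k) = -9 + 1 = -8)
m(√(v(5, 4) - 15))² = (-8)² = 64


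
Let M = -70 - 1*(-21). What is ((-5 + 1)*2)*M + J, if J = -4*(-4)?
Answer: 408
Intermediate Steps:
M = -49 (M = -70 + 21 = -49)
J = 16
((-5 + 1)*2)*M + J = ((-5 + 1)*2)*(-49) + 16 = -4*2*(-49) + 16 = -8*(-49) + 16 = 392 + 16 = 408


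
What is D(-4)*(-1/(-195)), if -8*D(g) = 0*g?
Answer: 0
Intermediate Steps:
D(g) = 0 (D(g) = -0*g = -⅛*0 = 0)
D(-4)*(-1/(-195)) = 0*(-1/(-195)) = 0*(-1*(-1/195)) = 0*(1/195) = 0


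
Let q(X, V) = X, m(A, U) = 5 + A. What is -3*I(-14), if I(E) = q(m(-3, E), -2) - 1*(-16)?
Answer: -54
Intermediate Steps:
I(E) = 18 (I(E) = (5 - 3) - 1*(-16) = 2 + 16 = 18)
-3*I(-14) = -3*18 = -54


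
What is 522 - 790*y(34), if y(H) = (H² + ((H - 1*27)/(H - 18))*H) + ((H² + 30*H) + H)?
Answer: -10681477/4 ≈ -2.6704e+6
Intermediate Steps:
y(H) = 2*H² + 31*H + H*(-27 + H)/(-18 + H) (y(H) = (H² + ((H - 27)/(-18 + H))*H) + (H² + 31*H) = (H² + ((-27 + H)/(-18 + H))*H) + (H² + 31*H) = (H² + H*(-27 + H)/(-18 + H)) + (H² + 31*H) = 2*H² + 31*H + H*(-27 + H)/(-18 + H))
522 - 790*y(34) = 522 - 26860*(-585 - 4*34 + 2*34²)/(-18 + 34) = 522 - 26860*(-585 - 136 + 2*1156)/16 = 522 - 26860*(-585 - 136 + 2312)/16 = 522 - 26860*1591/16 = 522 - 790*27047/8 = 522 - 10683565/4 = -10681477/4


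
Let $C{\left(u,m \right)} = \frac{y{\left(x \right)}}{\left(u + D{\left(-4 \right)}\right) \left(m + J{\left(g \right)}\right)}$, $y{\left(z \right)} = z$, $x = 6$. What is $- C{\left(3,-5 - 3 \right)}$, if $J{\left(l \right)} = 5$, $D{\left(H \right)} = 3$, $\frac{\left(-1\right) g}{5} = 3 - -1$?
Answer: $\frac{1}{3} \approx 0.33333$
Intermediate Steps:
$g = -20$ ($g = - 5 \left(3 - -1\right) = - 5 \left(3 + 1\right) = \left(-5\right) 4 = -20$)
$C{\left(u,m \right)} = \frac{6}{\left(3 + u\right) \left(5 + m\right)}$ ($C{\left(u,m \right)} = \frac{6}{\left(u + 3\right) \left(m + 5\right)} = \frac{6}{\left(3 + u\right) \left(5 + m\right)}$)
$- C{\left(3,-5 - 3 \right)} = - \frac{6}{15 + 3 \left(-5 - 3\right) + 5 \cdot 3 + \left(-5 - 3\right) 3} = - \frac{6}{15 + 3 \left(-5 - 3\right) + 15 + \left(-5 - 3\right) 3} = - \frac{6}{15 + 3 \left(-8\right) + 15 - 24} = - \frac{6}{15 - 24 + 15 - 24} = - \frac{6}{-18} = - \frac{6 \left(-1\right)}{18} = \left(-1\right) \left(- \frac{1}{3}\right) = \frac{1}{3}$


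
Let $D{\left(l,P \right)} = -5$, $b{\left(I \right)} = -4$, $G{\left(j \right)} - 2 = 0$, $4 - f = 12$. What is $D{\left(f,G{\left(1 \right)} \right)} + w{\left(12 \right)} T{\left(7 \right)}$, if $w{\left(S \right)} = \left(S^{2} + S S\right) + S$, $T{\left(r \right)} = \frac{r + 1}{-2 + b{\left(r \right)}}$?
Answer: $-405$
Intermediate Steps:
$f = -8$ ($f = 4 - 12 = -8$)
$G{\left(j \right)} = 2$ ($G{\left(j \right)} = 2 + 0 = 2$)
$T{\left(r \right)} = - \frac{1}{6} - \frac{r}{6}$ ($T{\left(r \right)} = \frac{r + 1}{-2 - 4} = \frac{1 + r}{-6} = \left(1 + r\right) \left(- \frac{1}{6}\right) = - \frac{1}{6} - \frac{r}{6}$)
$w{\left(S \right)} = S + 2 S^{2}$ ($w{\left(S \right)} = \left(S^{2} + S^{2}\right) + S = 2 S^{2} + S = S + 2 S^{2}$)
$D{\left(f,G{\left(1 \right)} \right)} + w{\left(12 \right)} T{\left(7 \right)} = -5 + 12 \left(1 + 2 \cdot 12\right) \left(- \frac{1}{6} - \frac{7}{6}\right) = -5 + 12 \left(1 + 24\right) \left(- \frac{1}{6} - \frac{7}{6}\right) = -5 + 12 \cdot 25 \left(- \frac{4}{3}\right) = -5 + 300 \left(- \frac{4}{3}\right) = -5 - 400 = -405$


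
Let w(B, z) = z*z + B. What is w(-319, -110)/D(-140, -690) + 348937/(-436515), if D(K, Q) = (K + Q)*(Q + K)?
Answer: -47048023217/60143036700 ≈ -0.78227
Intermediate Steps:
D(K, Q) = (K + Q)² (D(K, Q) = (K + Q)*(K + Q) = (K + Q)²)
w(B, z) = B + z² (w(B, z) = z² + B = B + z²)
w(-319, -110)/D(-140, -690) + 348937/(-436515) = (-319 + (-110)²)/((-140 - 690)²) + 348937/(-436515) = (-319 + 12100)/((-830)²) + 348937*(-1/436515) = 11781/688900 - 348937/436515 = -47048023217/60143036700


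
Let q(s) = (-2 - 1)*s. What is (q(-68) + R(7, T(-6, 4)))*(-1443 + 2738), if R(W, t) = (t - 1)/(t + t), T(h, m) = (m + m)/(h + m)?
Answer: 2119915/8 ≈ 2.6499e+5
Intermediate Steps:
T(h, m) = 2*m/(h + m) (T(h, m) = (2*m)/(h + m) = 2*m/(h + m))
q(s) = -3*s
R(W, t) = (-1 + t)/(2*t) (R(W, t) = (-1 + t)/((2*t)) = (-1 + t)*(1/(2*t)) = (-1 + t)/(2*t))
(q(-68) + R(7, T(-6, 4)))*(-1443 + 2738) = (-3*(-68) + (-1 + 2*4/(-6 + 4))/(2*((2*4/(-6 + 4)))))*(-1443 + 2738) = (204 + (-1 + 2*4/(-2))/(2*((2*4/(-2)))))*1295 = (204 + (-1 + 2*4*(-½))/(2*((2*4*(-½)))))*1295 = (204 + (½)*(-1 - 4)/(-4))*1295 = (204 + (½)*(-¼)*(-5))*1295 = (204 + 5/8)*1295 = (1637/8)*1295 = 2119915/8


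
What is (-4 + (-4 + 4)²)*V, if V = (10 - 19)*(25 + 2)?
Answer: 972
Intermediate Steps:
V = -243 (V = -9*27 = -243)
(-4 + (-4 + 4)²)*V = (-4 + (-4 + 4)²)*(-243) = (-4 + 0²)*(-243) = (-4 + 0)*(-243) = -4*(-243) = 972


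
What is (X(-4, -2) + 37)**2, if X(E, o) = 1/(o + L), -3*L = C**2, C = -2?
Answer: 134689/100 ≈ 1346.9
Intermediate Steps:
L = -4/3 (L = -1/3*(-2)**2 = -1/3*4 = -4/3 ≈ -1.3333)
X(E, o) = 1/(-4/3 + o) (X(E, o) = 1/(o - 4/3) = 1/(-4/3 + o))
(X(-4, -2) + 37)**2 = (3/(-4 + 3*(-2)) + 37)**2 = (3/(-4 - 6) + 37)**2 = (3/(-10) + 37)**2 = (3*(-1/10) + 37)**2 = (-3/10 + 37)**2 = (367/10)**2 = 134689/100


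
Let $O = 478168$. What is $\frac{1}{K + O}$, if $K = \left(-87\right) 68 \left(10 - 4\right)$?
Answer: $\frac{1}{442672} \approx 2.259 \cdot 10^{-6}$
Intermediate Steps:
$K = -35496$ ($K = - 5916 \left(10 - 4\right) = \left(-5916\right) 6 = -35496$)
$\frac{1}{K + O} = \frac{1}{-35496 + 478168} = \frac{1}{442672}$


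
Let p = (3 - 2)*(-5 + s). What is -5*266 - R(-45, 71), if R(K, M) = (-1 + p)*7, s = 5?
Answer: -1323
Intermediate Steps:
p = 0 (p = (3 - 2)*(-5 + 5) = 1*0 = 0)
R(K, M) = -7 (R(K, M) = (-1 + 0)*7 = -1*7 = -7)
-5*266 - R(-45, 71) = -5*266 - 1*(-7) = -1330 + 7 = -1323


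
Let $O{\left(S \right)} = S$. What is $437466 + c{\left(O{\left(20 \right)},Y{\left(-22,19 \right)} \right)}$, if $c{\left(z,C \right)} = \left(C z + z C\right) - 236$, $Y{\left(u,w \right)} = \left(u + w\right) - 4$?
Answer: $436950$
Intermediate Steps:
$Y{\left(u,w \right)} = -4 + u + w$
$c{\left(z,C \right)} = -236 + 2 C z$ ($c{\left(z,C \right)} = \left(C z + C z\right) - 236 = 2 C z - 236 = -236 + 2 C z$)
$437466 + c{\left(O{\left(20 \right)},Y{\left(-22,19 \right)} \right)} = 437466 + \left(-236 + 2 \left(-4 - 22 + 19\right) 20\right) = 437466 + \left(-236 + 2 \left(-7\right) 20\right) = 437466 - 516 = 436950$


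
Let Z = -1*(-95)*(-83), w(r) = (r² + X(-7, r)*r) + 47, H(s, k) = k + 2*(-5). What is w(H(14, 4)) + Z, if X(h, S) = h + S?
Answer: -7724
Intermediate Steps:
H(s, k) = -10 + k (H(s, k) = k - 10 = -10 + k)
X(h, S) = S + h
w(r) = 47 + r² + r*(-7 + r) (w(r) = (r² + (r - 7)*r) + 47 = (r² + (-7 + r)*r) + 47 = (r² + r*(-7 + r)) + 47 = 47 + r² + r*(-7 + r))
Z = -7885 (Z = 95*(-83) = -7885)
w(H(14, 4)) + Z = (47 + (-10 + 4)² + (-10 + 4)*(-7 + (-10 + 4))) - 7885 = (47 + (-6)² - 6*(-7 - 6)) - 7885 = (47 + 36 - 6*(-13)) - 7885 = (47 + 36 + 78) - 7885 = 161 - 7885 = -7724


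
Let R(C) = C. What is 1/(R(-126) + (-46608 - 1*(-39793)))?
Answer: -1/6941 ≈ -0.00014407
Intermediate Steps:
1/(R(-126) + (-46608 - 1*(-39793))) = 1/(-126 + (-46608 - 1*(-39793))) = 1/(-126 + (-46608 + 39793)) = 1/(-126 - 6815) = 1/(-6941) = -1/6941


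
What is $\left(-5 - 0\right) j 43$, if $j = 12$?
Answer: $-2580$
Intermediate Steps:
$\left(-5 - 0\right) j 43 = \left(-5 - 0\right) 12 \cdot 43 = \left(-5 + 0\right) 12 \cdot 43 = \left(-5\right) 12 \cdot 43 = \left(-60\right) 43 = -2580$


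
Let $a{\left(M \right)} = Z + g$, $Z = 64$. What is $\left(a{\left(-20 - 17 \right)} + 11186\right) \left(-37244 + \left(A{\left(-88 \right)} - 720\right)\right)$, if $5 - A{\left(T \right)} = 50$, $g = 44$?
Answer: $-429273646$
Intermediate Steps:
$A{\left(T \right)} = -45$ ($A{\left(T \right)} = 5 - 50 = -45$)
$a{\left(M \right)} = 108$ ($a{\left(M \right)} = 64 + 44 = 108$)
$\left(a{\left(-20 - 17 \right)} + 11186\right) \left(-37244 + \left(A{\left(-88 \right)} - 720\right)\right) = \left(108 + 11186\right) \left(-37244 - 765\right) = 11294 \left(-37244 - 765\right) = 11294 \left(-38009\right) = -429273646$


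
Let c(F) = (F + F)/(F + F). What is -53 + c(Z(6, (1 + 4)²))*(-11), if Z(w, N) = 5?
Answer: -64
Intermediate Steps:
c(F) = 1 (c(F) = (2*F)/((2*F)) = (2*F)*(1/(2*F)) = 1)
-53 + c(Z(6, (1 + 4)²))*(-11) = -53 + 1*(-11) = -53 - 11 = -64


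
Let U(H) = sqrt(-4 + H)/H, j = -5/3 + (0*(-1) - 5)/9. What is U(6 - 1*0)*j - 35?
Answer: -35 - 10*sqrt(2)/27 ≈ -35.524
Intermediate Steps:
j = -20/9 (j = -5*1/3 + (0 - 5)*(1/9) = -5/3 - 5*1/9 = -5/3 - 5/9 = -20/9 ≈ -2.2222)
U(H) = sqrt(-4 + H)/H
U(6 - 1*0)*j - 35 = (sqrt(-4 + (6 - 1*0))/(6 - 1*0))*(-20/9) - 35 = (sqrt(-4 + (6 + 0))/(6 + 0))*(-20/9) - 35 = (sqrt(-4 + 6)/6)*(-20/9) - 35 = (sqrt(2)/6)*(-20/9) - 35 = -10*sqrt(2)/27 - 35 = -35 - 10*sqrt(2)/27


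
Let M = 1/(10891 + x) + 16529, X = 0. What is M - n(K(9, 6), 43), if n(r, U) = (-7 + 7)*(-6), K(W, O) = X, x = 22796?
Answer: 556812424/33687 ≈ 16529.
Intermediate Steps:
K(W, O) = 0
n(r, U) = 0 (n(r, U) = 0*(-6) = 0)
M = 556812424/33687 (M = 1/(10891 + 22796) + 16529 = 1/33687 + 16529 = 556812424/33687 ≈ 16529.)
M - n(K(9, 6), 43) = 556812424/33687 - 1*0 = 556812424/33687 + 0 = 556812424/33687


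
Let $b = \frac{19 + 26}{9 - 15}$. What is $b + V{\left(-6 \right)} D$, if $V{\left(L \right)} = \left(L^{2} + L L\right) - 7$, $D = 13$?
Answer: $\frac{1675}{2} \approx 837.5$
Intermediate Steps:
$b = - \frac{15}{2}$ ($b = \frac{45}{-6} = 45 \left(- \frac{1}{6}\right) = - \frac{15}{2} \approx -7.5$)
$V{\left(L \right)} = -7 + 2 L^{2}$ ($V{\left(L \right)} = \left(L^{2} + L^{2}\right) - 7 = 2 L^{2} - 7 = -7 + 2 L^{2}$)
$b + V{\left(-6 \right)} D = - \frac{15}{2} + \left(-7 + 2 \left(-6\right)^{2}\right) 13 = - \frac{15}{2} + \left(-7 + 2 \cdot 36\right) 13 = - \frac{15}{2} + \left(-7 + 72\right) 13 = - \frac{15}{2} + 65 \cdot 13 = - \frac{15}{2} + 845 = \frac{1675}{2}$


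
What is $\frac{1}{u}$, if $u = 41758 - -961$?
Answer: $\frac{1}{42719} \approx 2.3409 \cdot 10^{-5}$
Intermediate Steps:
$u = 42719$ ($u = 41758 + \left(\left(-36 + 49\right) + 948\right) = 41758 + \left(13 + 948\right) = 41758 + 961 = 42719$)
$\frac{1}{u} = \frac{1}{42719}$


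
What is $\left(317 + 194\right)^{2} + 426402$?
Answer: $687523$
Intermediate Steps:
$\left(317 + 194\right)^{2} + 426402 = 511^{2} + 426402 = 261121 + 426402 = 687523$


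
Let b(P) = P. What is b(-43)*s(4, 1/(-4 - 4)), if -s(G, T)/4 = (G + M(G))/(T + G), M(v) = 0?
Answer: 5504/31 ≈ 177.55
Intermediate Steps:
s(G, T) = -4*G/(G + T) (s(G, T) = -4*(G + 0)/(T + G) = -4*G/(G + T))
b(-43)*s(4, 1/(-4 - 4)) = -(-172)*4/(4 + 1/(-4 - 4)) = -(-172)*4/(4 + 1/(-8)) = -(-172)*4/(4 - ⅛) = -(-172)*4/31/8 = -(-172)*4*8/31 = -43*(-128/31) = 5504/31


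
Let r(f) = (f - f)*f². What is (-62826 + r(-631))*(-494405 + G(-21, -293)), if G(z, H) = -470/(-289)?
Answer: 8976740656950/289 ≈ 3.1061e+10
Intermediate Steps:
G(z, H) = 470/289 (G(z, H) = -470*(-1/289) = 470/289)
r(f) = 0 (r(f) = 0*f² = 0)
(-62826 + r(-631))*(-494405 + G(-21, -293)) = (-62826 + 0)*(-494405 + 470/289) = -62826*(-142882575/289) = 8976740656950/289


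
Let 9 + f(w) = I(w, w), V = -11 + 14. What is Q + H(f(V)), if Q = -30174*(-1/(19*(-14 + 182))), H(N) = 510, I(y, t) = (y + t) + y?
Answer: 276349/532 ≈ 519.45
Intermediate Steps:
V = 3
I(y, t) = t + 2*y (I(y, t) = (t + y) + y = t + 2*y)
f(w) = -9 + 3*w (f(w) = -9 + (w + 2*w) = -9 + 3*w)
Q = 5029/532 (Q = -30174/((-19*168)) = -30174/(-3192) = -30174*(-1/3192) = 5029/532 ≈ 9.4530)
Q + H(f(V)) = 5029/532 + 510 = 276349/532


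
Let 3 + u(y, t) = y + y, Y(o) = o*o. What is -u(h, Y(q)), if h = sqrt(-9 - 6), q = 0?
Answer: 3 - 2*I*sqrt(15) ≈ 3.0 - 7.746*I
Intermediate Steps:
Y(o) = o**2
h = I*sqrt(15) (h = sqrt(-15) = I*sqrt(15) ≈ 3.873*I)
u(y, t) = -3 + 2*y (u(y, t) = -3 + (y + y) = -3 + 2*y)
-u(h, Y(q)) = -(-3 + 2*(I*sqrt(15))) = -(-3 + 2*I*sqrt(15)) = 3 - 2*I*sqrt(15)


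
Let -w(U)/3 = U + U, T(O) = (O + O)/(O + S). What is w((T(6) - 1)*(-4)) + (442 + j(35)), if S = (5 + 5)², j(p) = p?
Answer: 24153/53 ≈ 455.72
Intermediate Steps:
S = 100 (S = 10² = 100)
T(O) = 2*O/(100 + O) (T(O) = (O + O)/(O + 100) = (2*O)/(100 + O) = 2*O/(100 + O))
w(U) = -6*U (w(U) = -3*(U + U) = -6*U)
w((T(6) - 1)*(-4)) + (442 + j(35)) = -6*(2*6/(100 + 6) - 1)*(-4) + (442 + 35) = -6*(2*6/106 - 1)*(-4) + 477 = -6*(2*6*(1/106) - 1)*(-4) + 477 = -6*(6/53 - 1)*(-4) + 477 = -(-282)*(-4)/53 + 477 = -6*188/53 + 477 = -1128/53 + 477 = 24153/53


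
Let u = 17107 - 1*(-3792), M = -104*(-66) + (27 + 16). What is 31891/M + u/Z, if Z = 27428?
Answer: 1019055741/189445196 ≈ 5.3792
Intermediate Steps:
M = 6907 (M = 6864 + 43 = 6907)
u = 20899 (u = 17107 + 3792 = 20899)
31891/M + u/Z = 31891/6907 + 20899/27428 = 1019055741/189445196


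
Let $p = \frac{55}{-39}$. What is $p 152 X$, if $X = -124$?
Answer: $\frac{1036640}{39} \approx 26581.0$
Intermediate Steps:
$p = - \frac{55}{39}$ ($p = 55 \left(- \frac{1}{39}\right) = - \frac{55}{39} \approx -1.4103$)
$p 152 X = \left(- \frac{55}{39}\right) 152 \left(-124\right) = \left(- \frac{8360}{39}\right) \left(-124\right) = \frac{1036640}{39}$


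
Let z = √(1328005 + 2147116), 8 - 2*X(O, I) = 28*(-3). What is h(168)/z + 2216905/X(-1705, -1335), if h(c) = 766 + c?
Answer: 2216905/46 + 934*√3475121/3475121 ≈ 48194.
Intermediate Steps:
X(O, I) = 46 (X(O, I) = 4 - 14*(-3) = 4 - ½*(-84) = 4 + 42 = 46)
z = √3475121 ≈ 1864.2
h(168)/z + 2216905/X(-1705, -1335) = (766 + 168)/(√3475121) + 2216905/46 = 934*(√3475121/3475121) + 2216905*(1/46) = 934*√3475121/3475121 + 2216905/46 = 2216905/46 + 934*√3475121/3475121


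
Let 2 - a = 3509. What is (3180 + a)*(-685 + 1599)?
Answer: -298878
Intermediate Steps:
a = -3507 (a = 2 - 1*3509 = 2 - 3509 = -3507)
(3180 + a)*(-685 + 1599) = (3180 - 3507)*(-685 + 1599) = -327*914 = -298878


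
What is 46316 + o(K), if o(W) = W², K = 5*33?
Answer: 73541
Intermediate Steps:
K = 165
46316 + o(K) = 46316 + 165² = 46316 + 27225 = 73541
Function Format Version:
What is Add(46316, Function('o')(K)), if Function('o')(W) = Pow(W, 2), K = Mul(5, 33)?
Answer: 73541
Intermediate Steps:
K = 165
Add(46316, Function('o')(K)) = Add(46316, Pow(165, 2)) = Add(46316, 27225) = 73541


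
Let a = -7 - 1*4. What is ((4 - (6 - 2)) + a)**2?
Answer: 121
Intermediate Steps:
a = -11 (a = -7 - 4 = -11)
((4 - (6 - 2)) + a)**2 = ((4 - (6 - 2)) - 11)**2 = ((4 - 1*4) - 11)**2 = ((4 - 4) - 11)**2 = (0 - 11)**2 = (-11)**2 = 121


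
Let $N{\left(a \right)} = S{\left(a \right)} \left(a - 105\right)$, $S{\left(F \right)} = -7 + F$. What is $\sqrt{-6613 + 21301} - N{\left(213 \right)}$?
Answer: $-22248 + 12 \sqrt{102} \approx -22127.0$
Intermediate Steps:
$N{\left(a \right)} = \left(-105 + a\right) \left(-7 + a\right)$ ($N{\left(a \right)} = \left(-7 + a\right) \left(a - 105\right) = \left(-7 + a\right) \left(-105 + a\right) = \left(-105 + a\right) \left(-7 + a\right)$)
$\sqrt{-6613 + 21301} - N{\left(213 \right)} = \sqrt{-6613 + 21301} - \left(-105 + 213\right) \left(-7 + 213\right) = \sqrt{14688} - 108 \cdot 206 = 12 \sqrt{102} - 22248 = -22248 + 12 \sqrt{102}$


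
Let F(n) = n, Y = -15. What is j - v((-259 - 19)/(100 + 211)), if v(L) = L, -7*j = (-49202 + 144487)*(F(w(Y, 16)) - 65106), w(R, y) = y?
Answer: 1928853304096/2177 ≈ 8.8601e+8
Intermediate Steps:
j = 6202100650/7 (j = -(-49202 + 144487)*(16 - 65106)/7 = -95285*(-65090)/7 = -⅐*(-6202100650) = 6202100650/7 ≈ 8.8601e+8)
j - v((-259 - 19)/(100 + 211)) = 6202100650/7 - (-259 - 19)/(100 + 211) = 6202100650/7 - (-278)/311 = 6202100650/7 - 1*(-278/311) = 6202100650/7 + 278/311 = 1928853304096/2177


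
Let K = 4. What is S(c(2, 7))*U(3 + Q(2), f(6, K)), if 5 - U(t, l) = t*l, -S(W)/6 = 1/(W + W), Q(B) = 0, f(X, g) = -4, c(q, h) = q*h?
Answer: -51/14 ≈ -3.6429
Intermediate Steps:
c(q, h) = h*q
S(W) = -3/W (S(W) = -6/(W + W) = -6*1/(2*W) = -3/W)
U(t, l) = 5 - l*t (U(t, l) = 5 - t*l = 5 - l*t)
S(c(2, 7))*U(3 + Q(2), f(6, K)) = (-3/(7*2))*(5 - 1*(-4)*(3 + 0)) = (-3/14)*(5 - 1*(-4)*3) = (-3*1/14)*(5 + 12) = -3/14*17 = -51/14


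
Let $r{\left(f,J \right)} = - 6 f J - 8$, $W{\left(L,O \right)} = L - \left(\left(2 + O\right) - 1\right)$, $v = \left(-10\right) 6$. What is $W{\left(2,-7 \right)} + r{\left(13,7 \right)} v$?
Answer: $33248$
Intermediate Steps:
$v = -60$
$W{\left(L,O \right)} = -1 + L - O$ ($W{\left(L,O \right)} = L - \left(1 + O\right) = -1 + L - O$)
$r{\left(f,J \right)} = -8 - 6 J f$ ($r{\left(f,J \right)} = - 6 J f - 8 = -8 - 6 J f$)
$W{\left(2,-7 \right)} + r{\left(13,7 \right)} v = \left(-1 + 2 - -7\right) + \left(-8 - 42 \cdot 13\right) \left(-60\right) = \left(-1 + 2 + 7\right) + \left(-8 - 546\right) \left(-60\right) = 8 - -33240 = 8 + 33240 = 33248$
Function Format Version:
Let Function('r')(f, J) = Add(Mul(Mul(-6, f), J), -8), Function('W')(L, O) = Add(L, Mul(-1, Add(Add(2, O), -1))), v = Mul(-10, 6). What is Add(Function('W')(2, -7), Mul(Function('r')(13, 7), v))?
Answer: 33248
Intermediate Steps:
v = -60
Function('W')(L, O) = Add(-1, L, Mul(-1, O)) (Function('W')(L, O) = Add(L, Mul(-1, Add(1, O))) = Add(L, Add(-1, Mul(-1, O))) = Add(-1, L, Mul(-1, O)))
Function('r')(f, J) = Add(-8, Mul(-6, J, f)) (Function('r')(f, J) = Add(Mul(-6, J, f), -8) = Add(-8, Mul(-6, J, f)))
Add(Function('W')(2, -7), Mul(Function('r')(13, 7), v)) = Add(Add(-1, 2, Mul(-1, -7)), Mul(Add(-8, Mul(-6, 7, 13)), -60)) = Add(Add(-1, 2, 7), Mul(Add(-8, -546), -60)) = Add(8, Mul(-554, -60)) = Add(8, 33240) = 33248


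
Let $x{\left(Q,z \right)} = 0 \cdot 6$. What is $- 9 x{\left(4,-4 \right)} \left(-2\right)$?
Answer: $0$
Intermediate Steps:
$x{\left(Q,z \right)} = 0$
$- 9 x{\left(4,-4 \right)} \left(-2\right) = \left(-9\right) 0 \left(-2\right) = 0 \left(-2\right) = 0$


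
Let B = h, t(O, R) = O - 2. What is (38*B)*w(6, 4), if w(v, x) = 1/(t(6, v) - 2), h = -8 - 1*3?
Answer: -209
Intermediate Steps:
t(O, R) = -2 + O
h = -11 (h = -8 - 3 = -11)
B = -11
w(v, x) = ½ (w(v, x) = 1/((-2 + 6) - 2) = 1/(4 - 2) = 1/2 = ½)
(38*B)*w(6, 4) = (38*(-11))*(½) = -418*½ = -209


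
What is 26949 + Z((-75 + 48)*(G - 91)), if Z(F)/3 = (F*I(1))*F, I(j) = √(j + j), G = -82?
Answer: 26949 + 65454723*√2 ≈ 9.2594e+7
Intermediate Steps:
I(j) = √2*√j (I(j) = √(2*j) = √2*√j)
Z(F) = 3*√2*F² (Z(F) = 3*((F*(√2*√1))*F) = 3*((F*(√2*1))*F) = 3*((F*√2)*F) = 3*(√2*F²) = 3*√2*F²)
26949 + Z((-75 + 48)*(G - 91)) = 26949 + 3*√2*((-75 + 48)*(-82 - 91))² = 26949 + 3*√2*(-27*(-173))² = 26949 + 3*√2*4671² = 26949 + 3*√2*21818241 = 26949 + 65454723*√2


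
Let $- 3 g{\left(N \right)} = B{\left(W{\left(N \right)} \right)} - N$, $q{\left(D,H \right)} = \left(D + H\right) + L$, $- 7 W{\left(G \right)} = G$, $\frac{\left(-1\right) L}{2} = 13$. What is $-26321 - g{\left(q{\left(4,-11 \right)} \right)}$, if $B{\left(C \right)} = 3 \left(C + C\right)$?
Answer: $- \frac{184104}{7} \approx -26301.0$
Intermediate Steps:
$L = -26$ ($L = \left(-2\right) 13 = -26$)
$W{\left(G \right)} = - \frac{G}{7}$
$B{\left(C \right)} = 6 C$ ($B{\left(C \right)} = 3 \cdot 2 C = 6 C$)
$q{\left(D,H \right)} = -26 + D + H$ ($q{\left(D,H \right)} = \left(D + H\right) - 26 = -26 + D + H$)
$g{\left(N \right)} = \frac{13 N}{21}$ ($g{\left(N \right)} = - \frac{6 \left(- \frac{N}{7}\right) - N}{3} = - \frac{- \frac{6 N}{7} - N}{3} = - \frac{\left(- \frac{13}{7}\right) N}{3} = \frac{13 N}{21}$)
$-26321 - g{\left(q{\left(4,-11 \right)} \right)} = -26321 - \frac{13 \left(-26 + 4 - 11\right)}{21} = -26321 - \frac{13}{21} \left(-33\right) = -26321 - - \frac{143}{7} = -26321 + \frac{143}{7} = - \frac{184104}{7}$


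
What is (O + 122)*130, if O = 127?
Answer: 32370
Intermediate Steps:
(O + 122)*130 = (127 + 122)*130 = 249*130 = 32370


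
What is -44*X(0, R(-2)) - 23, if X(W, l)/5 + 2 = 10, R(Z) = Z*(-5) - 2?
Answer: -1783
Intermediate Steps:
R(Z) = -2 - 5*Z (R(Z) = -5*Z - 2 = -2 - 5*Z)
X(W, l) = 40 (X(W, l) = -10 + 5*10 = -10 + 50 = 40)
-44*X(0, R(-2)) - 23 = -44*40 - 23 = -1760 - 23 = -1783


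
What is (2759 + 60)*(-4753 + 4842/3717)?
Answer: -5532149369/413 ≈ -1.3395e+7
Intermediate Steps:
(2759 + 60)*(-4753 + 4842/3717) = 2819*(-4753 + 4842*(1/3717)) = 2819*(-4753 + 538/413) = 2819*(-1962451/413) = -5532149369/413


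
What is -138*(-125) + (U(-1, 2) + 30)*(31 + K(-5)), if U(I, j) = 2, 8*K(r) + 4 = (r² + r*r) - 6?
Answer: 18402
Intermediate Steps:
K(r) = -5/4 + r²/4 (K(r) = -½ + ((r² + r*r) - 6)/8 = -½ + ((r² + r²) - 6)/8 = -½ + (2*r² - 6)/8 = -½ + (-6 + 2*r²)/8 = -½ + (-¾ + r²/4) = -5/4 + r²/4)
-138*(-125) + (U(-1, 2) + 30)*(31 + K(-5)) = -138*(-125) + (2 + 30)*(31 + (-5/4 + (¼)*(-5)²)) = 17250 + 32*(31 + (-5/4 + (¼)*25)) = 17250 + 32*(31 + (-5/4 + 25/4)) = 17250 + 32*(31 + 5) = 17250 + 32*36 = 17250 + 1152 = 18402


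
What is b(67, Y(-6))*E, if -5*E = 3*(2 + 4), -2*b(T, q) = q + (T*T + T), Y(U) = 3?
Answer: 41031/5 ≈ 8206.2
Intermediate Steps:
b(T, q) = -T/2 - q/2 - T²/2 (b(T, q) = -(q + (T*T + T))/2 = -(q + (T² + T))/2 = -(q + (T + T²))/2 = -(T + q + T²)/2 = -T/2 - q/2 - T²/2)
E = -18/5 (E = -3*(2 + 4)/5 = -3*6/5 = -⅕*18 = -18/5 ≈ -3.6000)
b(67, Y(-6))*E = (-½*67 - ½*3 - ½*67²)*(-18/5) = (-67/2 - 3/2 - ½*4489)*(-18/5) = (-67/2 - 3/2 - 4489/2)*(-18/5) = -4559/2*(-18/5) = 41031/5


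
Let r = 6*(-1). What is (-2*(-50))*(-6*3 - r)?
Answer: -1200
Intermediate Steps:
r = -6
(-2*(-50))*(-6*3 - r) = (-2*(-50))*(-6*3 - 1*(-6)) = 100*(-18 + 6) = 100*(-12) = -1200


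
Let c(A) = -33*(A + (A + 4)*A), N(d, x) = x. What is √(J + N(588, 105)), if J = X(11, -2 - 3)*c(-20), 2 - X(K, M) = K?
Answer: √89205 ≈ 298.67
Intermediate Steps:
X(K, M) = 2 - K
c(A) = -33*A - 33*A*(4 + A) (c(A) = -33*(A + (4 + A)*A) = -33*(A + A*(4 + A)) = -33*A - 33*A*(4 + A))
J = 89100 (J = (2 - 1*11)*(-33*(-20)*(5 - 20)) = (2 - 11)*(-33*(-20)*(-15)) = -9*(-9900) = 89100)
√(J + N(588, 105)) = √(89100 + 105) = √89205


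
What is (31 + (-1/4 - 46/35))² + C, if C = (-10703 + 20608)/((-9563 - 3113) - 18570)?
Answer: 265222731343/306210800 ≈ 866.14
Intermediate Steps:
C = -9905/31246 (C = 9905/(-12676 - 18570) = 9905/(-31246) = 9905*(-1/31246) = -9905/31246 ≈ -0.31700)
(31 + (-1/4 - 46/35))² + C = (31 + (-1/4 - 46/35))² - 9905/31246 = (31 + (-1*¼ - 46*1/35))² - 9905/31246 = (31 + (-¼ - 46/35))² - 9905/31246 = (31 - 219/140)² - 9905/31246 = (4121/140)² - 9905/31246 = 16982641/19600 - 9905/31246 = 265222731343/306210800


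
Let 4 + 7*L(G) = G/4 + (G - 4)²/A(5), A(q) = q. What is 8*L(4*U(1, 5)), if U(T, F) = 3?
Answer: 472/35 ≈ 13.486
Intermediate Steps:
L(G) = -4/7 + G/28 + (-4 + G)²/35 (L(G) = -4/7 + (G/4 + (G - 4)²/5)/7 = -4/7 + (G*(¼) + (-4 + G)²*(⅕))/7 = -4/7 + (G/4 + (-4 + G)²/5)/7 = -4/7 + (G/28 + (-4 + G)²/35) = -4/7 + G/28 + (-4 + G)²/35)
8*L(4*U(1, 5)) = 8*(-4/35 - 27*3/35 + (4*3)²/35) = 8*(-4/35 - 27/140*12 + (1/35)*12²) = 8*(-4/35 - 81/35 + (1/35)*144) = 8*(-4/35 - 81/35 + 144/35) = 8*(59/35) = 472/35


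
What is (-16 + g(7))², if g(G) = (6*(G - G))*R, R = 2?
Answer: 256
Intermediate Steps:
g(G) = 0 (g(G) = (6*(G - G))*2 = (6*0)*2 = 0*2 = 0)
(-16 + g(7))² = (-16 + 0)² = (-16)² = 256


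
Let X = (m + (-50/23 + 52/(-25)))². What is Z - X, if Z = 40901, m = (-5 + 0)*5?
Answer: 13239947084/330625 ≈ 40045.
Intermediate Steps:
m = -25 (m = -5*5 = -25)
X = 282946041/330625 (X = (-25 + (-50/23 + 52/(-25)))² = (-25 + (-50*1/23 + 52*(-1/25)))² = (-25 + (-50/23 - 52/25))² = (-25 - 2446/575)² = (-16821/575)² = 282946041/330625 ≈ 855.79)
Z - X = 40901 - 1*282946041/330625 = 40901 - 282946041/330625 = 13239947084/330625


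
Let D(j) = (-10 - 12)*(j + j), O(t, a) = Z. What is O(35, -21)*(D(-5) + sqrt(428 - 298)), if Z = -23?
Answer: -5060 - 23*sqrt(130) ≈ -5322.2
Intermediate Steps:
O(t, a) = -23
D(j) = -44*j
O(35, -21)*(D(-5) + sqrt(428 - 298)) = -23*(-44*(-5) + sqrt(428 - 298)) = -23*(220 + sqrt(130)) = -5060 - 23*sqrt(130)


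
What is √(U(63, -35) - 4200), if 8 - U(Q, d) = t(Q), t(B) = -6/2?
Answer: I*√4189 ≈ 64.723*I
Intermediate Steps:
t(B) = -3 (t(B) = -6*½ = -3)
U(Q, d) = 11 (U(Q, d) = 8 - 1*(-3) = 8 + 3 = 11)
√(U(63, -35) - 4200) = √(11 - 4200) = √(-4189) = I*√4189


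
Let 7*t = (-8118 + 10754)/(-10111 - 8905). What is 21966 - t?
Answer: 730985207/33278 ≈ 21966.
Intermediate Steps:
t = -659/33278 (t = ((-8118 + 10754)/(-10111 - 8905))/7 = (2636/(-19016))/7 = (2636*(-1/19016))/7 = (⅐)*(-659/4754) = -659/33278 ≈ -0.019803)
21966 - t = 21966 - 1*(-659/33278) = 21966 + 659/33278 = 730985207/33278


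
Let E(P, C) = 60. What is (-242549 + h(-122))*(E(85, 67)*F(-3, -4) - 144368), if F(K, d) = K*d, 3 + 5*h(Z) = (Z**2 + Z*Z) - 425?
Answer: 33998752288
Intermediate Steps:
h(Z) = -428/5 + 2*Z**2/5 (h(Z) = -3/5 + ((Z**2 + Z*Z) - 425)/5 = -3/5 + ((Z**2 + Z**2) - 425)/5 = -3/5 + (2*Z**2 - 425)/5 = -3/5 + (-425 + 2*Z**2)/5 = -3/5 + (-85 + 2*Z**2/5) = -428/5 + 2*Z**2/5)
(-242549 + h(-122))*(E(85, 67)*F(-3, -4) - 144368) = (-242549 + (-428/5 + (2/5)*(-122)**2))*(60*(-3*(-4)) - 144368) = (-242549 + (-428/5 + (2/5)*14884))*(60*12 - 144368) = (-242549 + (-428/5 + 29768/5))*(720 - 144368) = (-242549 + 5868)*(-143648) = -236681*(-143648) = 33998752288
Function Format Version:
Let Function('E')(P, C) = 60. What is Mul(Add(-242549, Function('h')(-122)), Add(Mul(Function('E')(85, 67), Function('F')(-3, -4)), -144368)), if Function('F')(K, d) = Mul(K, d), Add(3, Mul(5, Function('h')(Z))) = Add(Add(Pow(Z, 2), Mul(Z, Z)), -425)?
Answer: 33998752288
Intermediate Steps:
Function('h')(Z) = Add(Rational(-428, 5), Mul(Rational(2, 5), Pow(Z, 2))) (Function('h')(Z) = Add(Rational(-3, 5), Mul(Rational(1, 5), Add(Add(Pow(Z, 2), Mul(Z, Z)), -425))) = Add(Rational(-3, 5), Mul(Rational(1, 5), Add(Add(Pow(Z, 2), Pow(Z, 2)), -425))) = Add(Rational(-3, 5), Mul(Rational(1, 5), Add(Mul(2, Pow(Z, 2)), -425))) = Add(Rational(-3, 5), Mul(Rational(1, 5), Add(-425, Mul(2, Pow(Z, 2))))) = Add(Rational(-3, 5), Add(-85, Mul(Rational(2, 5), Pow(Z, 2)))) = Add(Rational(-428, 5), Mul(Rational(2, 5), Pow(Z, 2))))
Mul(Add(-242549, Function('h')(-122)), Add(Mul(Function('E')(85, 67), Function('F')(-3, -4)), -144368)) = Mul(Add(-242549, Add(Rational(-428, 5), Mul(Rational(2, 5), Pow(-122, 2)))), Add(Mul(60, Mul(-3, -4)), -144368)) = Mul(Add(-242549, Add(Rational(-428, 5), Mul(Rational(2, 5), 14884))), Add(Mul(60, 12), -144368)) = Mul(Add(-242549, Add(Rational(-428, 5), Rational(29768, 5))), Add(720, -144368)) = Mul(Add(-242549, 5868), -143648) = Mul(-236681, -143648) = 33998752288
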